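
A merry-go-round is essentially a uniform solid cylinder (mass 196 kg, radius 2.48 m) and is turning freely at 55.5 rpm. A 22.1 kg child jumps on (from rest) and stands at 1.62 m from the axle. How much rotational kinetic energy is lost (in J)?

energy lost ≈ 894 J

The added mass arrives with no angular momentum about the axle, and any external torque about the axle is negligible, so the system's angular momentum is conserved.
I_p = ½(196)(2.48)² = 602.7 kg·m².
Added inertia Σmr² = (22.1)(1.62)² = 58.00 kg·m²; I_f = 602.7 + 58.00 = 660.7 kg·m².
ω_f = I_p ω_i / I_f = (602.7)(55.5) / 660.7 = 50.63 rpm.
KE_i = ½(602.7)(5.812 rad/s)² = 10180 J; KE_f = ½(660.7)(5.302)² = 9286 J.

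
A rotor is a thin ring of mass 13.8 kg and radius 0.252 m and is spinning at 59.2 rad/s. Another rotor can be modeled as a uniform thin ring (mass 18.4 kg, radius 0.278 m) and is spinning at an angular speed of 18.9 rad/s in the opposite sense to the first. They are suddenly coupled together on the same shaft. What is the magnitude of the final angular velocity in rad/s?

|ω_f| ≈ 10.9 rad/s

The coupling torques are internal; angular momentum about the shared axis is conserved.
Moments of inertia: I_A = (13.8)(0.252)² = 0.8764 kg·m²; I_B = (18.4)(0.278)² = 1.422 kg·m².
Taking A's sense as positive: L = (0.8764)(59.2) − (1.422)(18.9) = 25.00 kg·m²·rad/s.
Combined I = 0.8764 + 1.422 = 2.298 kg·m².
ω_f = L / I = 25.00 / 2.298 = 10.88 rad/s.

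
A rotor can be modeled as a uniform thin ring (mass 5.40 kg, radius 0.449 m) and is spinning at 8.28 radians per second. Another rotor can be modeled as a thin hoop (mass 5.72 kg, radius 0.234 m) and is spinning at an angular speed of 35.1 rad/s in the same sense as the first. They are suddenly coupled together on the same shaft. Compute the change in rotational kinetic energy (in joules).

ΔKE ≈ -87.5 J

No external torque acts about the common axis, so total angular momentum is conserved.
Moments of inertia: I_A = (5.40)(0.449)² = 1.089 kg·m²; I_B = (5.72)(0.234)² = 0.3132 kg·m².
Taking A's sense as positive: L = (1.089)(8.28) + (0.3132)(35.1) = 20.01 kg·m²·rad/s.
Combined I = 1.089 + 0.3132 = 1.402 kg·m².
ω_f = L / I = 20.01 / 1.402 = 14.27 rad/s.
KE_i = ½ΣIω² = 230.3 J; KE_f = ½(1.402)(14.27)² = 142.8 J.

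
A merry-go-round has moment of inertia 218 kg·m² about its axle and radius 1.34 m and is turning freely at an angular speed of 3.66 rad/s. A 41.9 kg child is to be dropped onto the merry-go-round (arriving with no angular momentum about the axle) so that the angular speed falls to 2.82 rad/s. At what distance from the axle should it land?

No external torque acts about the axle; L_before = L_after.
I_p ω_i = (I_p + m r²) ω_f ⇒ m r² = I_p(ω_i/ω_f − 1) = 218.0(3.66/2.82 − 1) = 64.94 kg·m².
r = √(64.94/41.9) = 1.245 m.

r ≈ 1.24 m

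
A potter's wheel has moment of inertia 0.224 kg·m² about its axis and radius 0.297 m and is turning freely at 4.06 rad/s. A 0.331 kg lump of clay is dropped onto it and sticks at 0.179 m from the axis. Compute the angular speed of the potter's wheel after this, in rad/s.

The added mass arrives with no angular momentum about the axis, and any external torque about the axis is negligible, so the system's angular momentum is conserved.
Added inertia Σmr² = (0.331)(0.179)² = 0.01061 kg·m²; I_f = 0.2240 + 0.01061 = 0.2346 kg·m².
ω_f = I_p ω_i / I_f = (0.2240)(4.06) / 0.2346 = 3.876 rad/s.

ω_f ≈ 3.88 rad/s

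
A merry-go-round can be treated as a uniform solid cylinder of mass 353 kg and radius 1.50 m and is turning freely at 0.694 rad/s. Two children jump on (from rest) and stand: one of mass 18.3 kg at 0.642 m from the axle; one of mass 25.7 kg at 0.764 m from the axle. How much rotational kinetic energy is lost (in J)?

energy lost ≈ 5.14 J

No external torque acts about the axle; L_before = L_after.
I_p = ½(353)(1.50)² = 397.1 kg·m².
Added inertia Σmr² = (18.3)(0.642)² + (25.7)(0.764)² = 22.54 kg·m²; I_f = 397.1 + 22.54 = 419.7 kg·m².
ω_f = I_p ω_i / I_f = (397.1)(0.694) / 419.7 = 0.6567 rad/s.
KE_i = ½(397.1)(0.6940 rad/s)² = 95.63 J; KE_f = ½(419.7)(0.6567)² = 90.50 J.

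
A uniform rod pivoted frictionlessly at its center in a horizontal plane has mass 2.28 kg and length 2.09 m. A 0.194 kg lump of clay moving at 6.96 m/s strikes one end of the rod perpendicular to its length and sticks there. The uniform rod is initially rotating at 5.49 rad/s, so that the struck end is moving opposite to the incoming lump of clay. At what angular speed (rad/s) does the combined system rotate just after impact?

The axle reaction passes through the pivot and exerts no torque about it; angular momentum about the pivot is conserved through the impact.
I_p = (1/12)(2.28)(2.09)² = 0.8299 kg·m². Taking the sense of the lump of clay's angular momentum as positive, L_{lump} = m v R = (0.194)(6.96)(2.09/2) = 1.411 kg·m²/s.
L_i = −I_p ω_p + m v R = −(0.8299)(5.49) + 1.411 = -3.145 kg·m²/s.
After sticking, I_f = I_p + m R² = 0.8299 + (0.194)(2.09/2)² = 1.042 kg·m².
ω_f = L_i / I_f = -3.145 / 1.042 = -3.019 rad/s.

|ω_f| ≈ 3.02 rad/s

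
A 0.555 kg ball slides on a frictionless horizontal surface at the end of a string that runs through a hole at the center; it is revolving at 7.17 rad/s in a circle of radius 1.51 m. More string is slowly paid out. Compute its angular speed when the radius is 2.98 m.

The constraining force is radial, so m r² ω about the center is conserved.
ω₂ = ω₁ (r₁/r₂)² = (7.17)(1.51/2.98)² = 1.841 rad/s.

ω₂ ≈ 1.84 rad/s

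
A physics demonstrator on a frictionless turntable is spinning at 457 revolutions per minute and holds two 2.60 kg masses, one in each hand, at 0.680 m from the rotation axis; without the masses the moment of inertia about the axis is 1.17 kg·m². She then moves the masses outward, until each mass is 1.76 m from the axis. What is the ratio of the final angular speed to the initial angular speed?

ω₂/ω₁ ≈ 0.207

With no external torque about the axis, L is conserved: I₁ω₁ = I₂ω₂.
I₁ = 1.17 + 2(2.60)(0.680)² = 3.574 kg·m²; I₂ = 1.17 + 2(2.60)(1.76)² = 17.28 kg·m².
ω₂/ω₁ = I₁/I₂ = 3.574 / 17.28 = 0.2069.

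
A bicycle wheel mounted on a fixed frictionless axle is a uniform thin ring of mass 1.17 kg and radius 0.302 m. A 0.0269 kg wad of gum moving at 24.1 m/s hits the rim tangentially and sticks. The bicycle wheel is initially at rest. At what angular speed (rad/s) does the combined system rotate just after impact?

The axle reaction passes through the axle and exerts no torque about it; angular momentum about the axle is conserved through the impact.
I_p = (1.17)(0.302)² = 0.1067 kg·m². Taking the sense of the wad of gum's angular momentum as positive, L_{wad} = m v R = (0.0269)(24.1)(0.302) = 0.1958 kg·m²/s.
L_i = 0 + 0.1958 = 0.1958 kg·m²/s.
After sticking, I_f = I_p + m R² = 0.1067 + (0.0269)(0.302)² = 0.1092 kg·m².
ω_f = L_i / I_f = 0.1958 / 0.1092 = 1.794 rad/s.

|ω_f| ≈ 1.79 rad/s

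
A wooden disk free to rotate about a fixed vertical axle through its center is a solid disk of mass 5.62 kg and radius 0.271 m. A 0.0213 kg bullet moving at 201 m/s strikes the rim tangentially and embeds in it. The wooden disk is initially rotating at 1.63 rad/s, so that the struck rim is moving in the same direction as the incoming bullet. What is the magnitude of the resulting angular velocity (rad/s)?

The axle reaction passes through the axle and exerts no torque about it; angular momentum about the axle is conserved through the impact.
I_p = ½(5.62)(0.271)² = 0.2064 kg·m². Taking the sense of the bullet's angular momentum as positive, L_{bullet} = m v R = (0.0213)(201)(0.271) = 1.160 kg·m²/s.
L_i = +I_p ω_p + m v R = +(0.2064)(1.63) + 1.160 = 1.497 kg·m²/s.
After sticking, I_f = I_p + m R² = 0.2064 + (0.0213)(0.271)² = 0.2079 kg·m².
ω_f = L_i / I_f = 1.497 / 0.2079 = 7.198 rad/s.

|ω_f| ≈ 7.20 rad/s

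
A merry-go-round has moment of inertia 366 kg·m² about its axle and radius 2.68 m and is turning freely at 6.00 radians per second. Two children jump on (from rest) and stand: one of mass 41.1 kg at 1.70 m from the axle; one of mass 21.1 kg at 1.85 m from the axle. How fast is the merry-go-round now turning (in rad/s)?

No external torque acts about the axle; L_before = L_after.
Added inertia Σmr² = (41.1)(1.70)² + (21.1)(1.85)² = 191.0 kg·m²; I_f = 366.0 + 191.0 = 557.0 kg·m².
ω_f = I_p ω_i / I_f = (366.0)(6.00) / 557.0 = 3.943 rad/s.

ω_f ≈ 3.94 rad/s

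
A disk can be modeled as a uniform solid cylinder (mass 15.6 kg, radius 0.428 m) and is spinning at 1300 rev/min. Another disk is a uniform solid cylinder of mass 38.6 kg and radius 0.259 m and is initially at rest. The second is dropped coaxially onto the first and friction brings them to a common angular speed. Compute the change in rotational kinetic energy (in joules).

The coupling torques are internal; angular momentum about the shared axis is conserved.
Moments of inertia: I_A = ½(15.6)(0.428)² = 1.429 kg·m²; I_B = ½(38.6)(0.259)² = 1.295 kg·m².
Taking A's sense as positive: L = (1.429)(1300) = 1857 kg·m²·rpm.
Combined I = 1.429 + 1.295 = 2.723 kg·m².
ω_f = L / I = 1857 / 2.723 = 682.0 rpm.
KE_i = ½ΣIω² = 13240 J; KE_f = ½(2.723)(71.42)² = 6946 J.

ΔKE ≈ -6290 J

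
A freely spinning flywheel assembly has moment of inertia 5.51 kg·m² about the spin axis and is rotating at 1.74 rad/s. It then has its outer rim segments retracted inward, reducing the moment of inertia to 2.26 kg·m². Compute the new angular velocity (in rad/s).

No external torque acts about the spin axis, so angular momentum is conserved.
ω₂ = I₁ω₁ / I₂ = (5.510)(1.74 rad/s) / (2.260) = 4.242 rad/s.

ω₂ ≈ 4.24 rad/s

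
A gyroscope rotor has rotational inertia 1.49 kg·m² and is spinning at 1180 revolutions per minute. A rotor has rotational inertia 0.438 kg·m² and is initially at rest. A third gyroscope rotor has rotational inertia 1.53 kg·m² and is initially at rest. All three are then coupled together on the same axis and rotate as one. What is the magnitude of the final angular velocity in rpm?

|ω_f| ≈ 508 rpm

The coupling torques are internal; angular momentum about the shared axis is conserved.
Taking A's sense as positive: L = (1.490)(1180) = 1758 kg·m²·rpm.
Combined I = 1.490 + 0.4380 + 1.530 = 3.458 kg·m².
ω_f = L / I = 1758 / 3.458 = 508.4 rpm.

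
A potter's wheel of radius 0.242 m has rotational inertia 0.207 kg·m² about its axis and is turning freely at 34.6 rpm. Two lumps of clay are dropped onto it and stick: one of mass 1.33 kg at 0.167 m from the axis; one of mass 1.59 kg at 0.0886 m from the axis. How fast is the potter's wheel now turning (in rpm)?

ω_f ≈ 27.9 rpm

No external torque acts about the axis; L_before = L_after.
Added inertia Σmr² = (1.33)(0.167)² + (1.59)(0.0886)² = 0.04957 kg·m²; I_f = 0.2070 + 0.04957 = 0.2566 kg·m².
ω_f = I_p ω_i / I_f = (0.2070)(34.6) / 0.2566 = 27.91 rpm.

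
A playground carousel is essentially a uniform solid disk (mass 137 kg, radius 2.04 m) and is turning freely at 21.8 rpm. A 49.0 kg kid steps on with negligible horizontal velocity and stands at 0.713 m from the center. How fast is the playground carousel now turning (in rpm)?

ω_f ≈ 20.0 rpm

The added mass arrives with no angular momentum about the center, and any external torque about the center is negligible, so the system's angular momentum is conserved.
I_p = ½(137)(2.04)² = 285.1 kg·m².
Added inertia Σmr² = (49.0)(0.713)² = 24.91 kg·m²; I_f = 285.1 + 24.91 = 310.0 kg·m².
ω_f = I_p ω_i / I_f = (285.1)(21.8) / 310.0 = 20.05 rpm.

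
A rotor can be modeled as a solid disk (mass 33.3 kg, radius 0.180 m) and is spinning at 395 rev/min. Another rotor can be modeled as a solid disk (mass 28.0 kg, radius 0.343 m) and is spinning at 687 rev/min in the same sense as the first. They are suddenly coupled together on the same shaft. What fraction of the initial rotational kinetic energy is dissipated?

The coupling torques are internal; angular momentum about the shared axis is conserved.
Moments of inertia: I_A = ½(33.3)(0.180)² = 0.5395 kg·m²; I_B = ½(28.0)(0.343)² = 1.647 kg·m².
Taking A's sense as positive: L = (0.5395)(395) + (1.647)(687) = 1345 kg·m²·rpm.
Combined I = 0.5395 + 1.647 = 2.187 kg·m².
ω_f = L / I = 1345 / 2.187 = 615.0 rpm.
KE_i = ½ΣIω² = 4724 J; KE_f = ½(2.187)(64.40)² = 4534 J.
Fraction dissipated = (KE_i − KE_f)/KE_i = 0.04022.

fraction ≈ 0.0402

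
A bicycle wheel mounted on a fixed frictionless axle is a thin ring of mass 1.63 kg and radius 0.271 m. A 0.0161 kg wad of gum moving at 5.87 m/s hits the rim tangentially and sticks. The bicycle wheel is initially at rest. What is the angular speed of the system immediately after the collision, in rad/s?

The axle reaction passes through the axle and exerts no torque about it; angular momentum about the axle is conserved through the impact.
I_p = (1.63)(0.271)² = 0.1197 kg·m². Taking the sense of the wad of gum's angular momentum as positive, L_{wad} = m v R = (0.0161)(5.87)(0.271) = 0.02561 kg·m²/s.
L_i = 0 + 0.02561 = 0.02561 kg·m²/s.
After sticking, I_f = I_p + m R² = 0.1197 + (0.0161)(0.271)² = 0.1209 kg·m².
ω_f = L_i / I_f = 0.02561 / 0.1209 = 0.2119 rad/s.

|ω_f| ≈ 0.212 rad/s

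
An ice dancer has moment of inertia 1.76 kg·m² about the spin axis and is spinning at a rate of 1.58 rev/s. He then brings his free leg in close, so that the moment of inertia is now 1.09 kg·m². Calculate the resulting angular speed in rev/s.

With no external torque about the axis, L is conserved: I₁ω₁ = I₂ω₂.
ω₂ = I₁ω₁ / I₂ = (1.760)(1.58 rev/s) / (1.090) = 2.551 rev/s.

ω₂ ≈ 2.55 rev/s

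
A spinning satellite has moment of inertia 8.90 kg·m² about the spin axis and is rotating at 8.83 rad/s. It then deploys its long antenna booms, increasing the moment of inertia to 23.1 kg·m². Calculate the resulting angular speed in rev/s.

Angular momentum about the spin axis is conserved since the torque about it is zero.
ω₂ = I₁ω₁ / I₂ = (8.900)(8.83 rad/s) / (23.10) = 3.402 rad/s = 0.5415 rev/s.

ω₂ ≈ 0.541 rev/s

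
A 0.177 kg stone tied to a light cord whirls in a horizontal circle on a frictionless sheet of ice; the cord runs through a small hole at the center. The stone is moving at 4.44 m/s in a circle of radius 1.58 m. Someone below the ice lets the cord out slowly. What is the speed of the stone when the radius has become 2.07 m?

v₂ ≈ 3.39 m/s

The only horizontal force on the mass is along the cord (radial), so it exerts no torque about the hole and angular momentum m v r is conserved.
v₂ = v₁ r₁ / r₂ = (4.44)(1.58) / (2.07) = 3.389 m/s.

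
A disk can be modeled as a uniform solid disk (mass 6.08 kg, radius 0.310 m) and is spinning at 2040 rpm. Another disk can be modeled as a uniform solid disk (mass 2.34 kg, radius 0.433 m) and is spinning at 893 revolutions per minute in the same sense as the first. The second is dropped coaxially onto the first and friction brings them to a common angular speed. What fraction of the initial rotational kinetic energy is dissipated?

No external torque acts about the common axis, so total angular momentum is conserved.
Moments of inertia: I_A = ½(6.08)(0.310)² = 0.2921 kg·m²; I_B = ½(2.34)(0.433)² = 0.2194 kg·m².
Taking A's sense as positive: L = (0.2921)(2040) + (0.2194)(893) = 791.9 kg·m²·rpm.
Combined I = 0.2921 + 0.2194 = 0.5115 kg·m².
ω_f = L / I = 791.9 / 0.5115 = 1548 rpm.
KE_i = ½ΣIω² = 7625 J; KE_f = ½(0.5115)(162.1)² = 6722 J.
Fraction dissipated = (KE_i − KE_f)/KE_i = 0.1185.

fraction ≈ 0.119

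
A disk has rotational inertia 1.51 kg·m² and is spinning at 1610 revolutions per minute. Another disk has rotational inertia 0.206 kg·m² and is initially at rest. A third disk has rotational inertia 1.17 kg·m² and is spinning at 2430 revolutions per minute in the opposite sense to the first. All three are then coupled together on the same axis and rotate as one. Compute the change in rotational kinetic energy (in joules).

No external torque acts about the common axis, so total angular momentum is conserved.
Taking A's sense as positive: L = (1.510)(1610) − (1.170)(2430) = -412.0 kg·m²·rpm.
Combined I = 1.510 + 0.2060 + 1.170 = 2.886 kg·m².
ω_f = L / I = -412.0 / 2.886 = -142.8 rpm.
KE_i = ½ΣIω² = 59340 J; KE_f = ½(2.886)(14.95)² = 322.5 J.

ΔKE ≈ -59000 J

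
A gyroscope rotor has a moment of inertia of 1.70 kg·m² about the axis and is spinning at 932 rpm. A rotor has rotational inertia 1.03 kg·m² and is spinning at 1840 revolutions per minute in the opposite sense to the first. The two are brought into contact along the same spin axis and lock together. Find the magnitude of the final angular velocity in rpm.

No external torque acts about the common axis, so total angular momentum is conserved.
Taking A's sense as positive: L = (1.700)(932) − (1.030)(1840) = -310.8 kg·m²·rpm.
Combined I = 1.700 + 1.030 = 2.730 kg·m².
ω_f = L / I = -310.8 / 2.730 = -113.8 rpm.

|ω_f| ≈ 114 rpm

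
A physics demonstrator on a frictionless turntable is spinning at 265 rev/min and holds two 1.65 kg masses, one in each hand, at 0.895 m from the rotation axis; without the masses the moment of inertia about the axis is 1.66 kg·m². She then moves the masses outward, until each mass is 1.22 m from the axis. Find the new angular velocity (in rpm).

No external torque acts about the spin axis, so angular momentum is conserved.
I₁ = 1.66 + 2(1.65)(0.895)² = 4.303 kg·m²; I₂ = 1.66 + 2(1.65)(1.22)² = 6.572 kg·m².
ω₂ = I₁ω₁ / I₂ = (4.303)(265 rpm) / (6.572) = 173.5 rpm.

ω₂ ≈ 174 rpm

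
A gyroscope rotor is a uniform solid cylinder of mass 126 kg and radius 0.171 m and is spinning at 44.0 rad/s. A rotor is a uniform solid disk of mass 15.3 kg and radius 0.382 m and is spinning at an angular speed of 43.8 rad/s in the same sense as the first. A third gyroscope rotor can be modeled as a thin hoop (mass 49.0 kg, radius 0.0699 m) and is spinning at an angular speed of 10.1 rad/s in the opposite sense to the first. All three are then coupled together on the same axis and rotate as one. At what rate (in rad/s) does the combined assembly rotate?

No external torque acts about the common axis, so total angular momentum is conserved.
Moments of inertia: I_A = ½(126)(0.171)² = 1.842 kg·m²; I_B = ½(15.3)(0.382)² = 1.116 kg·m²; I_C = (49.0)(0.0699)² = 0.2394 kg·m².
Taking A's sense as positive: L = (1.842)(44.0) + (1.116)(43.8) − (0.2394)(10.1) = 127.5 kg·m²·rad/s.
Combined I = 1.842 + 1.116 + 0.2394 = 3.198 kg·m².
ω_f = L / I = 127.5 / 3.198 = 39.88 rad/s.

|ω_f| ≈ 39.9 rad/s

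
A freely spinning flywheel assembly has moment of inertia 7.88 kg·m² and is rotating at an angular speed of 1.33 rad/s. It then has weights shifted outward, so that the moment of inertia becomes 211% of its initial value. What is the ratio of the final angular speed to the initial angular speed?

With no external torque about the axis, L is conserved: I₁ω₁ = I₂ω₂.
I₂ = 2.11 × 7.88 = 16.63 kg·m².
ω₂/ω₁ = I₁/I₂ = 7.880 / 16.63 = 0.4739.

ω₂/ω₁ ≈ 0.474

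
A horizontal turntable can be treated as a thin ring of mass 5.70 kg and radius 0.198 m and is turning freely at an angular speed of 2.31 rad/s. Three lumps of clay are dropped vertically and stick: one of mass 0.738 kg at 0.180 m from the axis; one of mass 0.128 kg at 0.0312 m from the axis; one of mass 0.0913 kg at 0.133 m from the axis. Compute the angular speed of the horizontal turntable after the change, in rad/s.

The added mass arrives with no angular momentum about the axis, and any external torque about the axis is negligible, so the system's angular momentum is conserved.
I_p = (5.70)(0.198)² = 0.2235 kg·m².
Added inertia Σmr² = (0.738)(0.180)² + (0.128)(0.0312)² + (0.0913)(0.133)² = 0.02565 kg·m²; I_f = 0.2235 + 0.02565 = 0.2491 kg·m².
ω_f = I_p ω_i / I_f = (0.2235)(2.31) / 0.2491 = 2.072 rad/s.

ω_f ≈ 2.07 rad/s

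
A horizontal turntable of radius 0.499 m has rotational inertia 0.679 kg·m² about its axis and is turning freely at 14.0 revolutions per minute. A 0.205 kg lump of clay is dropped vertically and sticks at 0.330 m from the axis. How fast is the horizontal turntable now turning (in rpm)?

ω_f ≈ 13.6 rpm

The added mass arrives with no angular momentum about the axis, and any external torque about the axis is negligible, so the system's angular momentum is conserved.
Added inertia Σmr² = (0.205)(0.330)² = 0.02232 kg·m²; I_f = 0.6790 + 0.02232 = 0.7013 kg·m².
ω_f = I_p ω_i / I_f = (0.6790)(14.0) / 0.7013 = 13.55 rpm.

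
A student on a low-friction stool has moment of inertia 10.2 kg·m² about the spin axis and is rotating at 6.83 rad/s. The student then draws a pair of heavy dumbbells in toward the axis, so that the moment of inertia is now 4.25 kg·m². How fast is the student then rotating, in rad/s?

ω₂ ≈ 16.4 rad/s

With no external torque about the axis, L is conserved: I₁ω₁ = I₂ω₂.
ω₂ = I₁ω₁ / I₂ = (10.20)(6.83 rad/s) / (4.250) = 16.39 rad/s.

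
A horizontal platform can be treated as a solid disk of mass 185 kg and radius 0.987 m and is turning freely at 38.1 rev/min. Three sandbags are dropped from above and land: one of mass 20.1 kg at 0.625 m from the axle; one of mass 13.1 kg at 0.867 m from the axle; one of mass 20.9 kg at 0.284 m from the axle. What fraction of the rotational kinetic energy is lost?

fraction ≈ 0.177

No external torque acts about the axle; L_before = L_after.
I_p = ½(185)(0.987)² = 90.11 kg·m².
Added inertia Σmr² = (20.1)(0.625)² + (13.1)(0.867)² + (20.9)(0.284)² = 19.38 kg·m²; I_f = 90.11 + 19.38 = 109.5 kg·m².
ω_f = I_p ω_i / I_f = (90.11)(38.1) / 109.5 = 31.35 rpm.
KE_i = ½(90.11)(3.990 rad/s)² = 717.2 J; KE_f = ½(109.5)(3.283)² = 590.2 J.
Fraction lost = 0.1770.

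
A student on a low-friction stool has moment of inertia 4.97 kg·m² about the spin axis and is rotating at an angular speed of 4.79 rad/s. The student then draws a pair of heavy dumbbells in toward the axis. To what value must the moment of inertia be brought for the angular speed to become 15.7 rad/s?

With no external torque about the axis, L is conserved: I₁ω₁ = I₂ω₂.
I₂ = I₁ω₁ / ω₂ = (4.97)(4.79) / (15.7) = 1.516 kg·m².

I₂ ≈ 1.52 kg·m²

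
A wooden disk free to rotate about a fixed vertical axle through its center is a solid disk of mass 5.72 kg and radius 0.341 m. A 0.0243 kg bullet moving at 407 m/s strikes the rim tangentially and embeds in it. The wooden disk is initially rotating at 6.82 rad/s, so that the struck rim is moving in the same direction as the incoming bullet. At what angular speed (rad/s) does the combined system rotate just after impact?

The axle reaction passes through the axle and exerts no torque about it; angular momentum about the axle is conserved through the impact.
I_p = ½(5.72)(0.341)² = 0.3326 kg·m². Taking the sense of the bullet's angular momentum as positive, L_{bullet} = m v R = (0.0243)(407)(0.341) = 3.373 kg·m²/s.
L_i = +I_p ω_p + m v R = +(0.3326)(6.82) + 3.373 = 5.641 kg·m²/s.
After sticking, I_f = I_p + m R² = 0.3326 + (0.0243)(0.341)² = 0.3354 kg·m².
ω_f = L_i / I_f = 5.641 / 0.3354 = 16.82 rad/s.

|ω_f| ≈ 16.8 rad/s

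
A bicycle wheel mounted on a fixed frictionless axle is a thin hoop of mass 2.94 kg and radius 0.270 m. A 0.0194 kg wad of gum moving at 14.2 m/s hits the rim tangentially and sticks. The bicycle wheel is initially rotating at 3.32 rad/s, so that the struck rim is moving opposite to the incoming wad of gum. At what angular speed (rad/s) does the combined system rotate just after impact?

The axle reaction passes through the axle and exerts no torque about it; angular momentum about the axle is conserved through the impact.
I_p = (2.94)(0.270)² = 0.2143 kg·m². Taking the sense of the wad of gum's angular momentum as positive, L_{wad} = m v R = (0.0194)(14.2)(0.270) = 0.07438 kg·m²/s.
L_i = −I_p ω_p + m v R = −(0.2143)(3.32) + 0.07438 = -0.6372 kg·m²/s.
After sticking, I_f = I_p + m R² = 0.2143 + (0.0194)(0.270)² = 0.2157 kg·m².
ω_f = L_i / I_f = -0.6372 / 0.2157 = -2.953 rad/s.

|ω_f| ≈ 2.95 rad/s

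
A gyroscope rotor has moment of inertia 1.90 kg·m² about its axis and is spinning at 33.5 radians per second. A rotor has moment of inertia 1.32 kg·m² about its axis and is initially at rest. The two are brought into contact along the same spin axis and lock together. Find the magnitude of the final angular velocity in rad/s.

The coupling torques are internal; angular momentum about the shared axis is conserved.
Taking A's sense as positive: L = (1.900)(33.5) = 63.65 kg·m²·rad/s.
Combined I = 1.900 + 1.320 = 3.220 kg·m².
ω_f = L / I = 63.65 / 3.220 = 19.77 rad/s.

|ω_f| ≈ 19.8 rad/s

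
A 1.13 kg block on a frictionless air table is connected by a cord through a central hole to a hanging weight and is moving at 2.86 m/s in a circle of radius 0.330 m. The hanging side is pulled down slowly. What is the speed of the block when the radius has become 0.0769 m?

v₂ ≈ 12.3 m/s

Central (radial) force ⇒ zero torque about the center ⇒ m v r is constant.
v₂ = v₁ r₁ / r₂ = (2.86)(0.330) / (0.0769) = 12.27 m/s.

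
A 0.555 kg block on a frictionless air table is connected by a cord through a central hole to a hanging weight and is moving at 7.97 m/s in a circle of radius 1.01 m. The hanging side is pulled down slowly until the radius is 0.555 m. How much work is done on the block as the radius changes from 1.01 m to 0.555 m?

Central (radial) force ⇒ zero torque about the center ⇒ m v r is constant.
v₂ = v₁ r₁ / r₂ = (7.97)(1.01) / (0.555) = 14.50 m/s.
W = ΔKE = ½m(v₂² − v₁²) = 40.75 J.

W ≈ 40.7 J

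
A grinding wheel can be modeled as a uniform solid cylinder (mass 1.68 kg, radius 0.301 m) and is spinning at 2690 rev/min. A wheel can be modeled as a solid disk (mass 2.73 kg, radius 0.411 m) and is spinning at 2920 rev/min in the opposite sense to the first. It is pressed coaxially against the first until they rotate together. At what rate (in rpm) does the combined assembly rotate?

|ω_f| ≈ 1530 rpm

The coupling torques are internal; angular momentum about the shared axis is conserved.
Moments of inertia: I_A = ½(1.68)(0.301)² = 0.07610 kg·m²; I_B = ½(2.73)(0.411)² = 0.2306 kg·m².
Taking A's sense as positive: L = (0.07610)(2690) − (0.2306)(2920) = -468.6 kg·m²·rpm.
Combined I = 0.07610 + 0.2306 = 0.3067 kg·m².
ω_f = L / I = -468.6 / 0.3067 = -1528 rpm.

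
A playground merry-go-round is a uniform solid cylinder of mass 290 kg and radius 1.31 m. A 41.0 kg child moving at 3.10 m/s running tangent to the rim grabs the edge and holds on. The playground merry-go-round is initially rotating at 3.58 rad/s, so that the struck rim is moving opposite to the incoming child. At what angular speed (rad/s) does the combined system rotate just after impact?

About the axle the impulsive forces during the collision are internal, so angular momentum about that axis is conserved.
I_p = ½(290)(1.31)² = 248.8 kg·m². Taking the sense of the child's angular momentum as positive, L_{child} = m v R = (41.0)(3.10)(1.31) = 166.5 kg·m²/s.
L_i = −I_p ω_p + m v R = −(248.8)(3.58) + 166.5 = -724.3 kg·m²/s.
After sticking, I_f = I_p + m R² = 248.8 + (41.0)(1.31)² = 319.2 kg·m².
ω_f = L_i / I_f = -724.3 / 319.2 = -2.269 rad/s.

|ω_f| ≈ 2.27 rad/s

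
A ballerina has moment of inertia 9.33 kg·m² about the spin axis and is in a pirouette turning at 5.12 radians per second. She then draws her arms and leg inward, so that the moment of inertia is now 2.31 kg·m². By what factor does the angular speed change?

No external torque acts about the spin axis, so angular momentum is conserved.
ω₂/ω₁ = I₁/I₂ = 9.330 / 2.310 = 4.039.

ω₂/ω₁ ≈ 4.04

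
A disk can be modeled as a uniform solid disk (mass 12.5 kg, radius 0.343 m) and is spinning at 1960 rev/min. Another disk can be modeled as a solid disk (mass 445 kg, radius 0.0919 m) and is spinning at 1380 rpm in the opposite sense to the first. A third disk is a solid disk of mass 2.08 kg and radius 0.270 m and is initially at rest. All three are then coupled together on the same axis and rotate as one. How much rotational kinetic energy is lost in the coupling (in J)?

The coupling torques are internal; angular momentum about the shared axis is conserved.
Moments of inertia: I_A = ½(12.5)(0.343)² = 0.7353 kg·m²; I_B = ½(445)(0.0919)² = 1.879 kg·m²; I_C = ½(2.08)(0.270)² = 0.07582 kg·m².
Taking A's sense as positive: L = (0.7353)(1960) − (1.879)(1380) = -1152 kg·m²·rpm.
Combined I = 0.7353 + 1.879 + 0.07582 = 2.690 kg·m².
ω_f = L / I = -1152 / 2.690 = -428.2 rpm.
KE_i = ½ΣIω² = 35110 J; KE_f = ½(2.690)(44.84)² = 2705 J.

ΔKE lost ≈ 32400 J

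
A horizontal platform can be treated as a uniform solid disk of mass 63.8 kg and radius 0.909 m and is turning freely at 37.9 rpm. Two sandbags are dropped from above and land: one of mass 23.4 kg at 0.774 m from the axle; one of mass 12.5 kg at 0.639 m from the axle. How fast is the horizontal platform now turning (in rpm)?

ω_f ≈ 22.0 rpm

The added mass arrives with no angular momentum about the axle, and any external torque about the axle is negligible, so the system's angular momentum is conserved.
I_p = ½(63.8)(0.909)² = 26.36 kg·m².
Added inertia Σmr² = (23.4)(0.774)² + (12.5)(0.639)² = 19.12 kg·m²; I_f = 26.36 + 19.12 = 45.48 kg·m².
ω_f = I_p ω_i / I_f = (26.36)(37.9) / 45.48 = 21.96 rpm.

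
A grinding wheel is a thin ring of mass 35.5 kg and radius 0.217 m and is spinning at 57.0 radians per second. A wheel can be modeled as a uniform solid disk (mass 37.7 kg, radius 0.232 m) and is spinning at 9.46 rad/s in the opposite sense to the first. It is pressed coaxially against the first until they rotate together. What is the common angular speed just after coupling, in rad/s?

No external torque acts about the common axis, so total angular momentum is conserved.
Moments of inertia: I_A = (35.5)(0.217)² = 1.672 kg·m²; I_B = ½(37.7)(0.232)² = 1.015 kg·m².
Taking A's sense as positive: L = (1.672)(57.0) − (1.015)(9.46) = 85.69 kg·m²·rad/s.
Combined I = 1.672 + 1.015 = 2.686 kg·m².
ω_f = L / I = 85.69 / 2.686 = 31.90 rad/s.

|ω_f| ≈ 31.9 rad/s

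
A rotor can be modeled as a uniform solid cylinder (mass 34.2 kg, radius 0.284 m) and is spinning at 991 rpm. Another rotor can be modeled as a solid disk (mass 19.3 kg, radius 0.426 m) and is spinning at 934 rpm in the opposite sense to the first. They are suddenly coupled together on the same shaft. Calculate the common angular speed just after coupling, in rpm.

|ω_f| ≈ 85.9 rpm

The coupling torques are internal; angular momentum about the shared axis is conserved.
Moments of inertia: I_A = ½(34.2)(0.284)² = 1.379 kg·m²; I_B = ½(19.3)(0.426)² = 1.751 kg·m².
Taking A's sense as positive: L = (1.379)(991) − (1.751)(934) = -268.9 kg·m²·rpm.
Combined I = 1.379 + 1.751 = 3.130 kg·m².
ω_f = L / I = -268.9 / 3.130 = -85.88 rpm.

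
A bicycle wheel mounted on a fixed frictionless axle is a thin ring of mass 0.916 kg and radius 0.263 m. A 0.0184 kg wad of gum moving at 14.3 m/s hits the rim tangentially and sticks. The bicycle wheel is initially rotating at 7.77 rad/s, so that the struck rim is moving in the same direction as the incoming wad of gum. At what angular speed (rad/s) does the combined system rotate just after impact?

The axle reaction passes through the axle and exerts no torque about it; angular momentum about the axle is conserved through the impact.
I_p = (0.916)(0.263)² = 0.06336 kg·m². Taking the sense of the wad of gum's angular momentum as positive, L_{wad} = m v R = (0.0184)(14.3)(0.263) = 0.06920 kg·m²/s.
L_i = +I_p ω_p + m v R = +(0.06336)(7.77) + 0.06920 = 0.5615 kg·m²/s.
After sticking, I_f = I_p + m R² = 0.06336 + (0.0184)(0.263)² = 0.06463 kg·m².
ω_f = L_i / I_f = 0.5615 / 0.06463 = 8.688 rad/s.

|ω_f| ≈ 8.69 rad/s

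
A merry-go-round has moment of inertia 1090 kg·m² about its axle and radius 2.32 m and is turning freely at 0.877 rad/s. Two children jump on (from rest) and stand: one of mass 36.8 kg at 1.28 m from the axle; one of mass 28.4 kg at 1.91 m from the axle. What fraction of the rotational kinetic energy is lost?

fraction ≈ 0.131

The added mass arrives with no angular momentum about the axle, and any external torque about the axle is negligible, so the system's angular momentum is conserved.
Added inertia Σmr² = (36.8)(1.28)² + (28.4)(1.91)² = 163.9 kg·m²; I_f = 1090 + 163.9 = 1254 kg·m².
ω_f = I_p ω_i / I_f = (1090)(0.877) / 1254 = 0.7624 rad/s.
KE_i = ½(1090)(0.8770 rad/s)² = 419.2 J; KE_f = ½(1254)(0.7624)² = 364.4 J.
Fraction lost = 0.1307.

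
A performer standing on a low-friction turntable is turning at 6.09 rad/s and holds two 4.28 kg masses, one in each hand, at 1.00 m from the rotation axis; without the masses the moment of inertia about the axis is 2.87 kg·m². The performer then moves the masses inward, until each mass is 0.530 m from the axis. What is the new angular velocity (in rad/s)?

Angular momentum about the spin axis is conserved since the torque about it is zero.
I₁ = 2.87 + 2(4.28)(1.00)² = 11.43 kg·m²; I₂ = 2.87 + 2(4.28)(0.530)² = 5.275 kg·m².
ω₂ = I₁ω₁ / I₂ = (11.43)(6.09 rad/s) / (5.275) = 13.20 rad/s.

ω₂ ≈ 13.2 rad/s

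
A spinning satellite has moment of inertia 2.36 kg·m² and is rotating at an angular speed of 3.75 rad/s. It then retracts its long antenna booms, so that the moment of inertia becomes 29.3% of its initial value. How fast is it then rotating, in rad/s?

ω₂ ≈ 12.8 rad/s

With no external torque about the axis, L is conserved: I₁ω₁ = I₂ω₂.
I₂ = 0.293 × 2.36 = 0.6915 kg·m².
ω₂ = I₁ω₁ / I₂ = (2.360)(3.75 rad/s) / (0.6915) = 12.80 rad/s.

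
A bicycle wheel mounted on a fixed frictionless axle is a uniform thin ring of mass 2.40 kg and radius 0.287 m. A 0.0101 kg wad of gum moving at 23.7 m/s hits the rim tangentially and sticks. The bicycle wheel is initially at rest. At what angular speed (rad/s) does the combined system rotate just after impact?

|ω_f| ≈ 0.346 rad/s

About the axle the impulsive forces during the collision are internal, so angular momentum about that axis is conserved.
I_p = (2.40)(0.287)² = 0.1977 kg·m². Taking the sense of the wad of gum's angular momentum as positive, L_{wad} = m v R = (0.0101)(23.7)(0.287) = 0.06870 kg·m²/s.
L_i = 0 + 0.06870 = 0.06870 kg·m²/s.
After sticking, I_f = I_p + m R² = 0.1977 + (0.0101)(0.287)² = 0.1985 kg·m².
ω_f = L_i / I_f = 0.06870 / 0.1985 = 0.3461 rad/s.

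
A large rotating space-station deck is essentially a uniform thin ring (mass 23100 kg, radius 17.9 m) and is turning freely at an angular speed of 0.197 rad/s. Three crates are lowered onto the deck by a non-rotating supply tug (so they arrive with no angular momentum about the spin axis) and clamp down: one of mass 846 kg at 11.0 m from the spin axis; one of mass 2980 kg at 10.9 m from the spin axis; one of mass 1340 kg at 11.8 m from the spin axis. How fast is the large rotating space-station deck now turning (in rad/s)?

No external torque acts about the spin axis; L_before = L_after.
I_p = (23100)(17.9)² = 7.401e+06 kg·m².
Added inertia Σmr² = (846)(11.0)² + (2980)(10.9)² + (1340)(11.8)² = 6.430e+05 kg·m²; I_f = 7.401e+06 + 6.430e+05 = 8.044e+06 kg·m².
ω_f = I_p ω_i / I_f = (7.401e+06)(0.197) / 8.044e+06 = 0.1813 rad/s.

ω_f ≈ 0.181 rad/s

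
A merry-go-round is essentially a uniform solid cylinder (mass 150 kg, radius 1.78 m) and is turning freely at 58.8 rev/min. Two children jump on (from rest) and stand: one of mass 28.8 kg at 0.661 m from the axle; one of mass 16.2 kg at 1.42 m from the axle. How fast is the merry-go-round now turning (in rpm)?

No external torque acts about the axle; L_before = L_after.
I_p = ½(150)(1.78)² = 237.6 kg·m².
Added inertia Σmr² = (28.8)(0.661)² + (16.2)(1.42)² = 45.25 kg·m²; I_f = 237.6 + 45.25 = 282.9 kg·m².
ω_f = I_p ω_i / I_f = (237.6)(58.8) / 282.9 = 49.39 rpm.

ω_f ≈ 49.4 rpm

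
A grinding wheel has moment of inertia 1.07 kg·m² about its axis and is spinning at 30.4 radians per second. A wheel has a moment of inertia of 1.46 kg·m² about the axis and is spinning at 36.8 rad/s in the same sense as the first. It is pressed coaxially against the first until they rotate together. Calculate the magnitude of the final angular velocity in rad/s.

No external torque acts about the common axis, so total angular momentum is conserved.
Taking A's sense as positive: L = (1.070)(30.4) + (1.460)(36.8) = 86.26 kg·m²·rad/s.
Combined I = 1.070 + 1.460 = 2.530 kg·m².
ω_f = L / I = 86.26 / 2.530 = 34.09 rad/s.

|ω_f| ≈ 34.1 rad/s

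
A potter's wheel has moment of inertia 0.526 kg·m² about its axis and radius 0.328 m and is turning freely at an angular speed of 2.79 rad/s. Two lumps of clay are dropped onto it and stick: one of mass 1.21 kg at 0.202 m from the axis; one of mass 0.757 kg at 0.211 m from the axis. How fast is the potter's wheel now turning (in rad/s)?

The added mass arrives with no angular momentum about the axis, and any external torque about the axis is negligible, so the system's angular momentum is conserved.
Added inertia Σmr² = (1.21)(0.202)² + (0.757)(0.211)² = 0.08308 kg·m²; I_f = 0.5260 + 0.08308 = 0.6091 kg·m².
ω_f = I_p ω_i / I_f = (0.5260)(2.79) / 0.6091 = 2.409 rad/s.

ω_f ≈ 2.41 rad/s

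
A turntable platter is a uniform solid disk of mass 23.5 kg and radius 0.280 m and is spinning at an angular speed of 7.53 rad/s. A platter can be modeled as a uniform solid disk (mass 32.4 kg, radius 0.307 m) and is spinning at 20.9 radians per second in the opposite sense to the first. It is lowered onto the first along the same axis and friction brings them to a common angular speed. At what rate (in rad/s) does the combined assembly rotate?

The coupling torques are internal; angular momentum about the shared axis is conserved.
Moments of inertia: I_A = ½(23.5)(0.280)² = 0.9212 kg·m²; I_B = ½(32.4)(0.307)² = 1.527 kg·m².
Taking A's sense as positive: L = (0.9212)(7.53) − (1.527)(20.9) = -24.97 kg·m²·rad/s.
Combined I = 0.9212 + 1.527 = 2.448 kg·m².
ω_f = L / I = -24.97 / 2.448 = -10.20 rad/s.

|ω_f| ≈ 10.2 rad/s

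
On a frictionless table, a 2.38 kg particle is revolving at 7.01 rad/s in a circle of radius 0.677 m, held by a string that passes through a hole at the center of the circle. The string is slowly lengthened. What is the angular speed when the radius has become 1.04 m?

ω₂ ≈ 2.97 rad/s

No torque about the axis ⇒ m r₁² ω₁ = m r₂² ω₂.
ω₂ = ω₁ (r₁/r₂)² = (7.01)(0.677/1.04)² = 2.970 rad/s.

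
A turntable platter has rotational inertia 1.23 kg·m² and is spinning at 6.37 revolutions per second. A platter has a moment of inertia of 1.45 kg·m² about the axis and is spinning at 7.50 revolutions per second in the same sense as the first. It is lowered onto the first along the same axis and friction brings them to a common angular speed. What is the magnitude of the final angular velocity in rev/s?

|ω_f| ≈ 6.98 rev/s

The coupling torques are internal; angular momentum about the shared axis is conserved.
Taking A's sense as positive: L = (1.230)(6.37) + (1.450)(7.50) = 18.71 kg·m²·rev/s.
Combined I = 1.230 + 1.450 = 2.680 kg·m².
ω_f = L / I = 18.71 / 2.680 = 6.981 rev/s.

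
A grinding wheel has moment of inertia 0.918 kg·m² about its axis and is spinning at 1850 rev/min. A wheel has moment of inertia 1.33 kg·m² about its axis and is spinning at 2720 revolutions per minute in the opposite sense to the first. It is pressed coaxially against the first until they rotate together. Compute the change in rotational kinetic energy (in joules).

No external torque acts about the common axis, so total angular momentum is conserved.
Taking A's sense as positive: L = (0.9180)(1850) − (1.330)(2720) = -1919 kg·m²·rpm.
Combined I = 0.9180 + 1.330 = 2.248 kg·m².
ω_f = L / I = -1919 / 2.248 = -853.8 rpm.
KE_i = ½ΣIω² = 71180 J; KE_f = ½(2.248)(89.41)² = 8985 J.

ΔKE ≈ -62200 J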